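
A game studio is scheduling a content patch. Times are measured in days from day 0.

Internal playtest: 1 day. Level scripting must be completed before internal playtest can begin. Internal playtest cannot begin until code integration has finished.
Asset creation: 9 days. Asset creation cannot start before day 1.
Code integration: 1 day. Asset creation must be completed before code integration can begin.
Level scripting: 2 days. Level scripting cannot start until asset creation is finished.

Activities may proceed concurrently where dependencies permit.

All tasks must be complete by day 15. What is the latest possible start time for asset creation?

3

Nothing follows internal playtest; the deadline of day 15 is its only limit. It must start by 15 − 1 = day 14.
Level scripting must finish before internal playtest (must start by day 14). With a 2-day duration, level scripting must start by 14 − 2 = day 12.
Code integration must finish before internal playtest (must start by day 14). With a 1-day duration, code integration must start by 14 − 1 = day 13.
Asset creation feeds level scripting (must start by day 12); code integration (must start by day 13). Taking the minimum, asset creation must finish by day 12 and start by 12 − 9 = day 3.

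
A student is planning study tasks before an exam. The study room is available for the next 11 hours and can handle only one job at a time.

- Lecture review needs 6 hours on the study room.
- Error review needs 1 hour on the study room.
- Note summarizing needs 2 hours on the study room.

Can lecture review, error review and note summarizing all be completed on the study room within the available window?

Yes

Running back to back, the jobs need 6 + 1 + 2 = 9 hours on the study room.
Since 9 ≤ 11, they fit within the window.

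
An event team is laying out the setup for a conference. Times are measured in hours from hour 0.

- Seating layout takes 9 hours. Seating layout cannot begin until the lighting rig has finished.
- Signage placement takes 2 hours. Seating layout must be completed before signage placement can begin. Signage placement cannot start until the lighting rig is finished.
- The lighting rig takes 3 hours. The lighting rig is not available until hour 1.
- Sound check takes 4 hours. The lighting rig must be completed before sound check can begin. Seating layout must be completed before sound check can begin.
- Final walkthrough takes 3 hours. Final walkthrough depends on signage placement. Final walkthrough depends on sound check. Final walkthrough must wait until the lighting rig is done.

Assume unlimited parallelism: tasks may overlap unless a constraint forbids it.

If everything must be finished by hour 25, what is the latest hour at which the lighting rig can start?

6

Final walkthrough must finish by hour 25; it takes 3 hours, so it must start by 25 − 3 = hour 22.
Since final walkthrough (must start by hour 22) depends on it, signage placement must finish by hour 22. Backing off its 2-hour duration gives a latest start of hour 20.
Since final walkthrough (must start by hour 22) depends on it, sound check must finish by hour 22. Backing off its 4-hour duration gives a latest start of hour 18.
For seating layout: signage placement (must start by hour 20); sound check (must start by hour 18). The most restrictive is hour 18; with a 9-hour duration, seating layout must start by hour 9.
For the lighting rig: seating layout (must start by hour 9); signage placement (must start by hour 20); sound check (must start by hour 18); final walkthrough (must start by hour 22). The most restrictive is hour 9; with a 3-hour duration, the lighting rig must start by hour 6.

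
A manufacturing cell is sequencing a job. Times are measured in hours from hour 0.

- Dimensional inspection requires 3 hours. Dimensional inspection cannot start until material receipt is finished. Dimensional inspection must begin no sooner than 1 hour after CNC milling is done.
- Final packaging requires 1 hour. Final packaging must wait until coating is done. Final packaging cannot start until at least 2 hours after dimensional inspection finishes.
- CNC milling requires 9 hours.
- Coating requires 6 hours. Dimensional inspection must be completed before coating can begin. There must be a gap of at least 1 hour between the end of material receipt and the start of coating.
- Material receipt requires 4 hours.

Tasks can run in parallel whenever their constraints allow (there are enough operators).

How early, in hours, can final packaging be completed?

CNC milling has no prerequisites, so it starts at hour 0 and finishes at hour 9.
Nothing blocks material receipt, so it runs from hour 0 to hour 4.
Dimensional inspection cannot start until material receipt (finishes hour 4); CNC milling (finishes hour 9, plus 1-hour gap → hour 10). The controlling bound is hour 10, so dimensional inspection finishes at 10 + 3 = hour 13.
Coating needs all of dimensional inspection (finishes hour 13); material receipt (finishes hour 4, plus 1-hour gap → hour 5). That puts its earliest start at hour 13; it finishes at 13 + 6 = hour 19.
Final packaging needs all of coating (finishes hour 19); dimensional inspection (finishes hour 13, plus 2-hour gap → hour 15). That puts its earliest start at hour 19; it finishes at 19 + 1 = hour 20.

20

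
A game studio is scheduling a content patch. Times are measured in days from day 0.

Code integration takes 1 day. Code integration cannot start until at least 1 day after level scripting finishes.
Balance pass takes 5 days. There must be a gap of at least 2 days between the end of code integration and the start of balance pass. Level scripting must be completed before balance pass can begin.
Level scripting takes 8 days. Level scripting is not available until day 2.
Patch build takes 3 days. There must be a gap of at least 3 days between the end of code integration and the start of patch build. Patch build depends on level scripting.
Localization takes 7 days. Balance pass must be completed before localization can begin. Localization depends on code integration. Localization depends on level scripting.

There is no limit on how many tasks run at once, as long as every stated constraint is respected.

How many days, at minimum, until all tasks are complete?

Level scripting waits on its own release at day 2, so it starts at day 2 and finishes at 2 + 8 = day 10.
Code integration cannot begin until level scripting (finishes day 10, plus 1-day gap → day 11). It runs from day 11 to 11 + 1 = day 12.
For patch build: code integration (finishes day 12, plus 3-day gap → day 15); level scripting (finishes day 10). Taking the maximum gives a start of day 15, and it finishes at 15 + 3 = day 18.
Balance pass cannot start until code integration (finishes day 12, plus 2-day gap → day 14); level scripting (finishes day 10). The controlling bound is day 14, so balance pass finishes at 14 + 5 = day 19.
Localization cannot start until balance pass (finishes day 19); code integration (finishes day 12); level scripting (finishes day 10). The controlling bound is day 19, so localization finishes at 19 + 7 = day 26.
All tasks are finished once the last one completes. Finish times: Level scripting at 10, Code integration at 12, Balance pass at 19, Localization at 26, Patch build at 18. The latest is day 26.

26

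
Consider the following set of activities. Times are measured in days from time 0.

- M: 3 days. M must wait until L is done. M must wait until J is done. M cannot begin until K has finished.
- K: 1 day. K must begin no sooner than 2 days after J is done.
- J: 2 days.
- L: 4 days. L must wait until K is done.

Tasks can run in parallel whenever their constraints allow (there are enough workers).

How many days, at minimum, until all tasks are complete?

12

J can start immediately at day 0; it finishes at day 2.
K cannot begin until J (finishes day 2, plus 2-day gap → day 4). It runs from day 4 to 4 + 1 = day 5.
After K (finishes day 5), L can start at day 5 and finishes at day 9.
M needs all of L (finishes day 9); J (finishes day 2); K (finishes day 5). That puts its earliest start at day 9; it finishes at 9 + 3 = day 12.
All tasks are finished once the last one completes. Finish times: J at 2, K at 5, L at 9, M at 12. The latest is day 12.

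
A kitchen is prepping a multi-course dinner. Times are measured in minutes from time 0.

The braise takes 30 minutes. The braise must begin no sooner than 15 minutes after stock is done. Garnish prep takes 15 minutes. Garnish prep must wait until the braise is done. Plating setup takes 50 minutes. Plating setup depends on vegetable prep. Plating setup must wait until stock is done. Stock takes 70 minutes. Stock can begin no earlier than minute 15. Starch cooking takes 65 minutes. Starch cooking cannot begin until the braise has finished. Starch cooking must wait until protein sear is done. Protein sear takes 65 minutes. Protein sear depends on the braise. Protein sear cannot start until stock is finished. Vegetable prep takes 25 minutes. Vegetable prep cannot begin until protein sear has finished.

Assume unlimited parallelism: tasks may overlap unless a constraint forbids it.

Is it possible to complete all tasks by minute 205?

No

After its own release at minute 15, stock can start at minute 15 and finishes at minute 85.
The braise waits on stock (finishes minute 85, plus 15-minute gap → minute 100), so it starts at minute 100 and finishes at 100 + 30 = minute 130.
Garnish prep waits on the braise (finishes minute 130), so it starts at minute 130 and finishes at 130 + 15 = minute 145.
Protein sear cannot start until the braise (finishes minute 130); stock (finishes minute 85). The controlling bound is minute 130, so protein sear finishes at 130 + 65 = minute 195.
Starch cooking has to wait for the braise (finishes minute 130); protein sear (finishes minute 195). The latest of these is minute 195, so starch cooking runs minute 195 to 195 + 65 = minute 260.
Vegetable prep cannot begin until protein sear (finishes minute 195). It runs from minute 195 to 195 + 25 = minute 220.
Plating setup has to wait for vegetable prep (finishes minute 220); stock (finishes minute 85). The latest of these is minute 220, so plating setup runs minute 220 to 220 + 50 = minute 270.
The earliest everything can be done is minute 270, which is after the deadline of 205, so it is not possible.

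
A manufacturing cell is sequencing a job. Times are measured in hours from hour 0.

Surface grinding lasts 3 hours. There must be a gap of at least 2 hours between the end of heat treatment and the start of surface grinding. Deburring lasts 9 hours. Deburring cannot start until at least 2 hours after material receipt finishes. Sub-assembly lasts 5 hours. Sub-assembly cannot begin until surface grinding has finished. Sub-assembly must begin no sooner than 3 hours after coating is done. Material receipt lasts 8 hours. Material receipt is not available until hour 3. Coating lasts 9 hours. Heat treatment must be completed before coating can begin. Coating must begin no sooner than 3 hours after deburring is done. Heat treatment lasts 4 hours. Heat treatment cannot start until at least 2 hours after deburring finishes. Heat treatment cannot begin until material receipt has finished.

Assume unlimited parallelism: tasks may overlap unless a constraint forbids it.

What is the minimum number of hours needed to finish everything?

Material receipt cannot begin until its own release at hour 3. It runs from hour 3 to 3 + 8 = hour 11.
Deburring cannot begin until material receipt (finishes hour 11, plus 2-hour gap → hour 13). It runs from hour 13 to 13 + 9 = hour 22.
Heat treatment cannot start until deburring (finishes hour 22, plus 2-hour gap → hour 24); material receipt (finishes hour 11). The controlling bound is hour 24, so heat treatment finishes at 24 + 4 = hour 28.
For coating: heat treatment (finishes hour 28); deburring (finishes hour 22, plus 3-hour gap → hour 25). Taking the maximum gives a start of hour 28, and it finishes at 28 + 9 = hour 37.
After heat treatment (finishes hour 28, plus 2-hour gap → hour 30), surface grinding can start at hour 30 and finishes at hour 33.
Sub-assembly has to wait for surface grinding (finishes hour 33); coating (finishes hour 37, plus 3-hour gap → hour 40). The latest of these is hour 40, so sub-assembly runs hour 40 to 40 + 5 = hour 45.
All tasks are finished once the last one completes. Finish times: Material receipt at 11, Deburring at 22, Heat treatment at 28, Surface grinding at 33, Coating at 37, Sub-assembly at 45. The latest is hour 45.

45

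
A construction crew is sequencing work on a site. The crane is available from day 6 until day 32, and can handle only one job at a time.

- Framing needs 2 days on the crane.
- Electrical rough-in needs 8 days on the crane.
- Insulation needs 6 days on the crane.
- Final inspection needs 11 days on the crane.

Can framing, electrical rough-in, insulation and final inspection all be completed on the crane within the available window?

The crane window is 32 − 6 = 26 days.
Running back to back, the jobs need 2 + 8 + 6 + 11 = 27 days on the crane.
Since 27 > 26, they cannot all fit.

No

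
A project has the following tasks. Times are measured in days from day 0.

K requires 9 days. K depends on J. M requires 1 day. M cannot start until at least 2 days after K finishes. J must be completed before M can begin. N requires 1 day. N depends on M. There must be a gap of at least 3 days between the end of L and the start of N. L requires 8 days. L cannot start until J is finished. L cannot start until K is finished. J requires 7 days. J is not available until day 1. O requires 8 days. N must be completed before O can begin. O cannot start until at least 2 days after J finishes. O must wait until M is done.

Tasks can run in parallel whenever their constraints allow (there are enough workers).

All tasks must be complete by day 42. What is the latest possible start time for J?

6

To finish by day 42, O (duration 8) must start no later than day 34.
Since O (must start by day 34) depends on it, N must finish by day 34. Backing off its 1-day duration gives a latest start of day 33.
Since N (must start by day 33, minus 3-day gap → day 30) depends on it, L must finish by day 30. Backing off its 8-day duration gives a latest start of day 22.
M must finish in time for N (must start by day 33); O (must start by day 34). The tightest is day 33, so M must start by 33 − 1 = day 32.
K has several dependents: L (must start by day 22); M (must start by day 32, minus 2-day gap → day 30). The earliest of those limits is day 22, so K must start by 22 − 9 = day 13.
J has several dependents: K (must start by day 13); L (must start by day 22); M (must start by day 32); O (must start by day 34, minus 2-day gap → day 32). The earliest of those limits is day 13, so J must start by 13 − 7 = day 6.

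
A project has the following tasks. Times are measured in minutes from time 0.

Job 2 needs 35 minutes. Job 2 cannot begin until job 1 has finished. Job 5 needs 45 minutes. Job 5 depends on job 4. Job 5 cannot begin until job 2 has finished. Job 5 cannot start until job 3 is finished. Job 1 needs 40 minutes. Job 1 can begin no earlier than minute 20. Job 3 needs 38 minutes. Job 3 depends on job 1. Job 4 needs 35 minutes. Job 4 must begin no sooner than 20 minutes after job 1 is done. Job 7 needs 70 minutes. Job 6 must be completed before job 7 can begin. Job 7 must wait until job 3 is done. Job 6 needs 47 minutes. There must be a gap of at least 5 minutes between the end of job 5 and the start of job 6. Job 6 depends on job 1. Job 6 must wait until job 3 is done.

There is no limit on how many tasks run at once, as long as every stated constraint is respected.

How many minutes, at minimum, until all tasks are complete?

Job 1 waits on its own release at minute 20, so it starts at minute 20 and finishes at 20 + 40 = minute 60.
After job 1 (finishes minute 60, plus 20-minute gap → minute 80), job 4 can start at minute 80 and finishes at minute 115.
After job 1 (finishes minute 60), job 3 can start at minute 60 and finishes at minute 98.
Job 2 cannot begin until job 1 (finishes minute 60). It runs from minute 60 to 60 + 35 = minute 95.
Job 5 has to wait for job 4 (finishes minute 115); job 2 (finishes minute 95); job 3 (finishes minute 98). The latest of these is minute 115, so job 5 runs minute 115 to 115 + 45 = minute 160.
Job 6 cannot start until job 5 (finishes minute 160, plus 5-minute gap → minute 165); job 1 (finishes minute 60); job 3 (finishes minute 98). The controlling bound is minute 165, so job 6 finishes at 165 + 47 = minute 212.
Job 7 cannot start until job 6 (finishes minute 212); job 3 (finishes minute 98). The controlling bound is minute 212, so job 7 finishes at 212 + 70 = minute 282.
All tasks are finished once the last one completes. Finish times: Job 1 at 60, Job 2 at 95, Job 3 at 98, Job 4 at 115, Job 5 at 160, Job 6 at 212, Job 7 at 282. The latest is minute 282.

282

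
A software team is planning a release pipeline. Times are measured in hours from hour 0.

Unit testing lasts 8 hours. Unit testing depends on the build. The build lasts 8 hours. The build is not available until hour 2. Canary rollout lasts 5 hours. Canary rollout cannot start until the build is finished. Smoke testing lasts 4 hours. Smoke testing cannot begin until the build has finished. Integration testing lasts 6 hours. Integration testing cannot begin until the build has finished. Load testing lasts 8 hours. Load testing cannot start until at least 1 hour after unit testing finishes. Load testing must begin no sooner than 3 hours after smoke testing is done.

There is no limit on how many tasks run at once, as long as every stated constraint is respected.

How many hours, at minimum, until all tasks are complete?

27

The build waits on its own release at hour 2, so it starts at hour 2 and finishes at 2 + 8 = hour 10.
Canary rollout waits on the build (finishes hour 10), so it starts at hour 10 and finishes at 10 + 5 = hour 15.
Smoke testing waits on the build (finishes hour 10), so it starts at hour 10 and finishes at 10 + 4 = hour 14.
Integration testing cannot begin until the build (finishes hour 10). It runs from hour 10 to 10 + 6 = hour 16.
Unit testing cannot begin until the build (finishes hour 10). It runs from hour 10 to 10 + 8 = hour 18.
Load testing has to wait for unit testing (finishes hour 18, plus 1-hour gap → hour 19); smoke testing (finishes hour 14, plus 3-hour gap → hour 17). The latest of these is hour 19, so load testing runs hour 19 to 19 + 8 = hour 27.
All tasks are finished once the last one completes. Finish times: The build at 10, Unit testing at 18, Integration testing at 16, Smoke testing at 14, Canary rollout at 15, Load testing at 27. The latest is hour 27.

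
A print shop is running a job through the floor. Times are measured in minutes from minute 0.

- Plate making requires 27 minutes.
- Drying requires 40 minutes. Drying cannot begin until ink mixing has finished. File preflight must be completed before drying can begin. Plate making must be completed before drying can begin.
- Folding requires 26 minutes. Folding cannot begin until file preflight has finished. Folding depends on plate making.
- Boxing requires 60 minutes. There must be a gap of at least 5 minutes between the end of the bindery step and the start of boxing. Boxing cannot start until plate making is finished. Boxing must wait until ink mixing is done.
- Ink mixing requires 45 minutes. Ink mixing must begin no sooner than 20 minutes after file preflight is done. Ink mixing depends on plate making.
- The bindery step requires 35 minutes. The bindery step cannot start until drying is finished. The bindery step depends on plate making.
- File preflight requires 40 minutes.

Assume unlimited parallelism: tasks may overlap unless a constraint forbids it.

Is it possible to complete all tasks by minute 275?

Yes

Nothing blocks plate making, so it runs from minute 0 to minute 27.
Nothing blocks file preflight, so it runs from minute 0 to minute 40.
Folding has to wait for file preflight (finishes minute 40); plate making (finishes minute 27). The latest of these is minute 40, so folding runs minute 40 to 40 + 26 = minute 66.
Ink mixing cannot start until file preflight (finishes minute 40, plus 20-minute gap → minute 60); plate making (finishes minute 27). The controlling bound is minute 60, so ink mixing finishes at 60 + 45 = minute 105.
Drying needs all of ink mixing (finishes minute 105); file preflight (finishes minute 40); plate making (finishes minute 27). That puts its earliest start at minute 105; it finishes at 105 + 40 = minute 145.
The bindery step cannot start until drying (finishes minute 145); plate making (finishes minute 27). The controlling bound is minute 145, so the bindery step finishes at 145 + 35 = minute 180.
For boxing: the bindery step (finishes minute 180, plus 5-minute gap → minute 185); plate making (finishes minute 27); ink mixing (finishes minute 105). Taking the maximum gives a start of minute 185, and it finishes at 185 + 60 = minute 245.
Every task is finished by minute 245, which is no later than the deadline of 275, so the schedule is feasible.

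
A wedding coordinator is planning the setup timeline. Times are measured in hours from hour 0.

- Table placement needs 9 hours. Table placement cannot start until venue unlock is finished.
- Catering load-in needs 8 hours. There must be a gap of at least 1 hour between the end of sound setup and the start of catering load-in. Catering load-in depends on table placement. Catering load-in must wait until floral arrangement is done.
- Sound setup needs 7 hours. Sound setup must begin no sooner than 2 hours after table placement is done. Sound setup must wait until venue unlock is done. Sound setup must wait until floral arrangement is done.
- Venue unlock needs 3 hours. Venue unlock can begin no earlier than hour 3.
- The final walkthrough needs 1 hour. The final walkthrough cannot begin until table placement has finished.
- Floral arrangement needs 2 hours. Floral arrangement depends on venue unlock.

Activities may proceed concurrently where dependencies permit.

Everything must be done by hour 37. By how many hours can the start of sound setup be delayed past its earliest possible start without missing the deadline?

4

After its own release at hour 3, venue unlock can start at hour 3 and finishes at hour 6.
Floral arrangement cannot begin until venue unlock (finishes hour 6). It runs from hour 6 to 6 + 2 = hour 8.
Table placement waits on venue unlock (finishes hour 6), so it starts at hour 6 and finishes at 6 + 9 = hour 15.
Sound setup has to wait for table placement (finishes hour 15, plus 2-hour gap → hour 17); venue unlock (finishes hour 6); floral arrangement (finishes hour 8). The latest of these is hour 17, so sound setup runs hour 17 to 17 + 7 = hour 24.

Working backward from the deadline:
Catering load-in has no dependents, so it just needs to finish by hour 37. Starting by 37 − 8 = hour 29 achieves that.
Sound setup feeds into catering load-in (must start by hour 29, minus 1-hour gap → hour 28); so sound setup must finish by hour 28 and therefore start by hour 21.
So sound setup can start as early as hour 17 and as late as hour 21, giving 21 − 17 = 4 hours of slack.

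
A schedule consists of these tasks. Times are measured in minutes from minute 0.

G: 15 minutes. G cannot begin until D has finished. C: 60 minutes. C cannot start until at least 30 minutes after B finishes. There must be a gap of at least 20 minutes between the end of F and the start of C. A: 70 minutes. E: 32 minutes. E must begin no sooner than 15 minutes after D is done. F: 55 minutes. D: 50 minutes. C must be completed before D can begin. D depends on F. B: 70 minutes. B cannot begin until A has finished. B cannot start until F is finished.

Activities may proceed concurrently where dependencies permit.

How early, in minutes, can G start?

280

F has no prerequisites, so it starts at minute 0 and finishes at minute 55.
A has no prerequisites, so it starts at minute 0 and finishes at minute 70.
B has to wait for A (finishes minute 70); F (finishes minute 55). The latest of these is minute 70, so B runs minute 70 to 70 + 70 = minute 140.
C has to wait for B (finishes minute 140, plus 30-minute gap → minute 170); F (finishes minute 55, plus 20-minute gap → minute 75). The latest of these is minute 170, so C runs minute 170 to 170 + 60 = minute 230.
D has to wait for C (finishes minute 230); F (finishes minute 55). The latest of these is minute 230, so D runs minute 230 to 230 + 50 = minute 280.
G waits on D (finishes minute 280), so the earliest it can start is minute 280.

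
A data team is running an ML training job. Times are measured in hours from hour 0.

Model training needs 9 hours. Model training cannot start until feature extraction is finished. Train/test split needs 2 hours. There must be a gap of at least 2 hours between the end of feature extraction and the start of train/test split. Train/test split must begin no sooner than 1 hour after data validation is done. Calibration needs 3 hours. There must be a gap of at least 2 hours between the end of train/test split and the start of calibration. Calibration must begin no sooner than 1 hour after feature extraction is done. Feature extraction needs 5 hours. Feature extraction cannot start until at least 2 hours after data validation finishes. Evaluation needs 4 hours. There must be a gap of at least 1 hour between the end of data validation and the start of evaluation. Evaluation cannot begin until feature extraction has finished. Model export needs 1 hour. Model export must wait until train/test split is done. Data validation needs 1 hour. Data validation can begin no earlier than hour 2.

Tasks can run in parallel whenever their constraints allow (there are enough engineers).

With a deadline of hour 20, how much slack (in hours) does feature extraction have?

1

After its own release at hour 2, data validation can start at hour 2 and finishes at hour 3.
After data validation (finishes hour 3, plus 2-hour gap → hour 5), feature extraction can start at hour 5 and finishes at hour 10.

Working backward from the deadline:
Nothing follows calibration; the deadline of hour 20 is its only limit. It must start by 20 − 3 = hour 17.
Nothing follows model export; the deadline of hour 20 is its only limit. It must start by 20 − 1 = hour 19.
Train/test split must finish in time for calibration (must start by hour 17, minus 2-hour gap → hour 15); model export (must start by hour 19). The tightest is hour 15, so train/test split must start by 15 − 2 = hour 13.
Model training must finish by hour 20; it takes 9 hours, so it must start by 20 − 9 = hour 11.
Evaluation has no dependents, so it just needs to finish by hour 20. Starting by 20 − 4 = hour 16 achieves that.
Feature extraction has several dependents: train/test split (must start by hour 13, minus 2-hour gap → hour 11); model training (must start by hour 11); evaluation (must start by hour 16); calibration (must start by hour 17, minus 1-hour gap → hour 16). The earliest of those limits is hour 11, so feature extraction must start by 11 − 5 = hour 6.
So feature extraction can start as early as hour 5 and as late as hour 6, giving 6 − 5 = 1 hour of slack.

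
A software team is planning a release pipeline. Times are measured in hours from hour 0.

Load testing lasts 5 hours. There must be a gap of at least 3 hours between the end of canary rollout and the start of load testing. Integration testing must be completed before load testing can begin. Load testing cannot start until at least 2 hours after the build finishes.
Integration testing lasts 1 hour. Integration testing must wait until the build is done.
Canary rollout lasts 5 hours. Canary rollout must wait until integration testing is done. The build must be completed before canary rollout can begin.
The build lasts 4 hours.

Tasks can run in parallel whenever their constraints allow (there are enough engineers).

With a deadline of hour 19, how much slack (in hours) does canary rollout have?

1

The build can start immediately at hour 0; it finishes at hour 4.
After the build (finishes hour 4), integration testing can start at hour 4 and finishes at hour 5.
Canary rollout has to wait for integration testing (finishes hour 5); the build (finishes hour 4). The latest of these is hour 5, so canary rollout runs hour 5 to 5 + 5 = hour 10.

Working backward from the deadline:
Nothing follows load testing; the deadline of hour 19 is its only limit. It must start by 19 − 5 = hour 14.
Canary rollout must finish before load testing (must start by hour 14, minus 3-hour gap → hour 11). With a 5-hour duration, canary rollout must start by 11 − 5 = hour 6.
So canary rollout can start as early as hour 5 and as late as hour 6, giving 6 − 5 = 1 hour of slack.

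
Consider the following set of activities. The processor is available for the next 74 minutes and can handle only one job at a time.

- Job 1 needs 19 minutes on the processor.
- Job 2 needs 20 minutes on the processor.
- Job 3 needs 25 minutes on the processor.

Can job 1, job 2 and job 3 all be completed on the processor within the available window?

Running back to back, the jobs need 19 + 20 + 25 = 64 minutes on the processor.
Since 64 ≤ 74, they fit within the window.

Yes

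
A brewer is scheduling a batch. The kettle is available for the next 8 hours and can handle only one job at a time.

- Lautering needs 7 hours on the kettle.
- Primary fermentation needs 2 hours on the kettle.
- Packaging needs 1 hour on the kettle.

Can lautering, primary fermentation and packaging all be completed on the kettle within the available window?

No

Running back to back, the jobs need 7 + 2 + 1 = 10 hours on the kettle.
Since 10 > 8, they cannot all fit.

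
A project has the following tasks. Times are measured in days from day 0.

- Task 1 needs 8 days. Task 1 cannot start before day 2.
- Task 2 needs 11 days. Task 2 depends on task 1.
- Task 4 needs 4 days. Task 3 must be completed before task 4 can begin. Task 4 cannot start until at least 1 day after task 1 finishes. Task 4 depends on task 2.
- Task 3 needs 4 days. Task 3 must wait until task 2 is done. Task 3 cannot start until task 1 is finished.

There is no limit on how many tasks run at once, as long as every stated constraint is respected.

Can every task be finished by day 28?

Task 1 cannot begin until its own release at day 2. It runs from day 2 to 2 + 8 = day 10.
Task 2 cannot begin until task 1 (finishes day 10). It runs from day 10 to 10 + 11 = day 21.
Task 3 has to wait for task 2 (finishes day 21); task 1 (finishes day 10). The latest of these is day 21, so task 3 runs day 21 to 21 + 4 = day 25.
Task 4 needs all of task 3 (finishes day 25); task 1 (finishes day 10, plus 1-day gap → day 11); task 2 (finishes day 21). That puts its earliest start at day 25; it finishes at 25 + 4 = day 29.
The earliest everything can be done is day 29, which is after the deadline of 28, so it is not possible.

No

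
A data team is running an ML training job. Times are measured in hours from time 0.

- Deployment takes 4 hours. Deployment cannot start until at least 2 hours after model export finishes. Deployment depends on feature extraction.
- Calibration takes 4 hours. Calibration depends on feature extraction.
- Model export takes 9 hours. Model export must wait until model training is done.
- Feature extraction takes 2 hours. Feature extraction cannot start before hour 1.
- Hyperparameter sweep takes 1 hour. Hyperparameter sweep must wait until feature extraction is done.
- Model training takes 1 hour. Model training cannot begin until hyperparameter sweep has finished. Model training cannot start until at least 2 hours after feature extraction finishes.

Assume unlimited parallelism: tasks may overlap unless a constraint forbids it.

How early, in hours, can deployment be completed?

21

Feature extraction waits on its own release at hour 1, so it starts at hour 1 and finishes at 1 + 2 = hour 3.
Hyperparameter sweep waits on feature extraction (finishes hour 3), so it starts at hour 3 and finishes at 3 + 1 = hour 4.
Model training has to wait for hyperparameter sweep (finishes hour 4); feature extraction (finishes hour 3, plus 2-hour gap → hour 5). The latest of these is hour 5, so model training runs hour 5 to 5 + 1 = hour 6.
Model export cannot begin until model training (finishes hour 6). It runs from hour 6 to 6 + 9 = hour 15.
For deployment: model export (finishes hour 15, plus 2-hour gap → hour 17); feature extraction (finishes hour 3). Taking the maximum gives a start of hour 17, and it finishes at 17 + 4 = hour 21.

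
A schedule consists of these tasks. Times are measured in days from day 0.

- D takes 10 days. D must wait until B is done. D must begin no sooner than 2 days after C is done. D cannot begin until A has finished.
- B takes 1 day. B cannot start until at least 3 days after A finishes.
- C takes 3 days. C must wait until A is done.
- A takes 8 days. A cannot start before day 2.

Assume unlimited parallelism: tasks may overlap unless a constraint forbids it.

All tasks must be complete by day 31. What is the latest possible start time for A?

8

D must finish by day 31; it takes 10 days, so it must start by 31 − 10 = day 21.
B feeds into D (must start by day 21); so B must finish by day 21 and therefore start by day 20.
C feeds into D (must start by day 21, minus 2-day gap → day 19); so C must finish by day 19 and therefore start by day 16.
A feeds B (must start by day 20, minus 3-day gap → day 17); C (must start by day 16); D (must start by day 21). Taking the minimum, A must finish by day 16 and start by 16 − 8 = day 8.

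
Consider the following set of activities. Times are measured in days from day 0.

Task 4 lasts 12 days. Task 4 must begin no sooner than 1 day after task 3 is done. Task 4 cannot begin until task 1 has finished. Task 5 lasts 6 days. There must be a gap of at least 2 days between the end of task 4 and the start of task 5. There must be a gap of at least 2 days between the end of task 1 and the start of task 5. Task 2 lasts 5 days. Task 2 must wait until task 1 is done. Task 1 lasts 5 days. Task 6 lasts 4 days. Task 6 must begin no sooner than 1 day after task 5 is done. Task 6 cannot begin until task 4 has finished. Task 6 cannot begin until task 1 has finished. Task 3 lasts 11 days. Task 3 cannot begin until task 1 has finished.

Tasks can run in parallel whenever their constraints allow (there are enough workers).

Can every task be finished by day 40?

Task 1 has no prerequisites, so it starts at day 0 and finishes at day 5.
After task 1 (finishes day 5), task 3 can start at day 5 and finishes at day 16.
Task 4 cannot start until task 3 (finishes day 16, plus 1-day gap → day 17); task 1 (finishes day 5). The controlling bound is day 17, so task 4 finishes at 17 + 12 = day 29.
Task 5 has to wait for task 4 (finishes day 29, plus 2-day gap → day 31); task 1 (finishes day 5, plus 2-day gap → day 7). The latest of these is day 31, so task 5 runs day 31 to 31 + 6 = day 37.
Task 6 needs all of task 5 (finishes day 37, plus 1-day gap → day 38); task 4 (finishes day 29); task 1 (finishes day 5). That puts its earliest start at day 38; it finishes at 38 + 4 = day 42.
Task 2 cannot begin until task 1 (finishes day 5). It runs from day 5 to 5 + 5 = day 10.
The earliest everything can be done is day 42, which is after the deadline of 40, so it is not possible.

No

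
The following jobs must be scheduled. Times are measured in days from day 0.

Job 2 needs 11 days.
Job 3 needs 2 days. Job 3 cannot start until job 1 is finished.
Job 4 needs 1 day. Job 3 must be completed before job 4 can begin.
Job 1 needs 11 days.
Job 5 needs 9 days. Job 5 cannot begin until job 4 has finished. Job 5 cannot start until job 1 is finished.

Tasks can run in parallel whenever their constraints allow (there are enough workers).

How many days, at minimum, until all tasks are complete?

Job 2 can start immediately at day 0; it finishes at day 11.
Nothing blocks job 1, so it runs from day 0 to day 11.
After job 1 (finishes day 11), job 3 can start at day 11 and finishes at day 13.
After job 3 (finishes day 13), job 4 can start at day 13 and finishes at day 14.
Job 5 needs all of job 4 (finishes day 14); job 1 (finishes day 11). That puts its earliest start at day 14; it finishes at 14 + 9 = day 23.
All tasks are finished once the last one completes. Finish times: Job 1 at 11, Job 2 at 11, Job 3 at 13, Job 4 at 14, Job 5 at 23. The latest is day 23.

23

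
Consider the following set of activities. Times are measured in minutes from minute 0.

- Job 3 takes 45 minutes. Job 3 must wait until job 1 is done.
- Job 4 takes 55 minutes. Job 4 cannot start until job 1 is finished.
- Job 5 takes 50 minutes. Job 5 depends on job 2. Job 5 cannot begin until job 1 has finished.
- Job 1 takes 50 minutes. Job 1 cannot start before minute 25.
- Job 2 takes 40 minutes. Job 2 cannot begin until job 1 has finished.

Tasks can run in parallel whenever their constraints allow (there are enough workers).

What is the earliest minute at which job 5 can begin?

115

Job 1 waits on its own release at minute 25, so it starts at minute 25 and finishes at 25 + 50 = minute 75.
Job 2 cannot begin until job 1 (finishes minute 75). It runs from minute 75 to 75 + 40 = minute 115.
Job 5 waits on job 2 (finishes minute 115); job 1 (finishes minute 75). The latest of these is minute 115, which is the earliest job 5 can start.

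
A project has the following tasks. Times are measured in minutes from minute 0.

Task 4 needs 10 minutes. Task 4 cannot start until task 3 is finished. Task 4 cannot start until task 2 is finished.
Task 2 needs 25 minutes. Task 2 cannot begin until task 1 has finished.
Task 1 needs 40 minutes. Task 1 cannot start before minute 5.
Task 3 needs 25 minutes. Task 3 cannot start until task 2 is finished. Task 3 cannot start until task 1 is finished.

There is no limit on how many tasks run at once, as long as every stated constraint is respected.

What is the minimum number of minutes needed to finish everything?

Task 1 cannot begin until its own release at minute 5. It runs from minute 5 to 5 + 40 = minute 45.
Task 2 cannot begin until task 1 (finishes minute 45). It runs from minute 45 to 45 + 25 = minute 70.
For task 3: task 2 (finishes minute 70); task 1 (finishes minute 45). Taking the maximum gives a start of minute 70, and it finishes at 70 + 25 = minute 95.
For task 4: task 3 (finishes minute 95); task 2 (finishes minute 70). Taking the maximum gives a start of minute 95, and it finishes at 95 + 10 = minute 105.
All tasks are finished once the last one completes. Finish times: Task 1 at 45, Task 2 at 70, Task 3 at 95, Task 4 at 105. The latest is minute 105.

105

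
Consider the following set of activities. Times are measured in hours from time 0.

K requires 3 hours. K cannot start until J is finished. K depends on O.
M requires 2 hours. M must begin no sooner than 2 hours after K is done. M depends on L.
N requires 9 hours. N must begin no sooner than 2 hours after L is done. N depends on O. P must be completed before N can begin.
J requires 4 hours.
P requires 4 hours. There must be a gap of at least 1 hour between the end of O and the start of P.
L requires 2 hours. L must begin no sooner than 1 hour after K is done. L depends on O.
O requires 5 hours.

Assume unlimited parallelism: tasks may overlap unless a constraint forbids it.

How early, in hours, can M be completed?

13

O has no prerequisites, so it starts at hour 0 and finishes at hour 5.
Nothing blocks J, so it runs from hour 0 to hour 4.
For K: J (finishes hour 4); O (finishes hour 5). Taking the maximum gives a start of hour 5, and it finishes at 5 + 3 = hour 8.
L cannot start until K (finishes hour 8, plus 1-hour gap → hour 9); O (finishes hour 5). The controlling bound is hour 9, so L finishes at 9 + 2 = hour 11.
M cannot start until K (finishes hour 8, plus 2-hour gap → hour 10); L (finishes hour 11). The controlling bound is hour 11, so M finishes at 11 + 2 = hour 13.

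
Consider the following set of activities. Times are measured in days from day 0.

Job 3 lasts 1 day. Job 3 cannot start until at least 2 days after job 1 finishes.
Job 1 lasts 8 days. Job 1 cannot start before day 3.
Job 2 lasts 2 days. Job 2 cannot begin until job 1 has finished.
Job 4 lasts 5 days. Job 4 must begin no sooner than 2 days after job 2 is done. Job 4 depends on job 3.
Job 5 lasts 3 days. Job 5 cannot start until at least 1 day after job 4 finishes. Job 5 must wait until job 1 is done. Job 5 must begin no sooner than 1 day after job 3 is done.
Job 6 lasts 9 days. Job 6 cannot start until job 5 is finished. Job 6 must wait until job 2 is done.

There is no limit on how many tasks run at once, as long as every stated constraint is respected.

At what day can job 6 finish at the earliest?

33

After its own release at day 3, job 1 can start at day 3 and finishes at day 11.
Job 3 cannot begin until job 1 (finishes day 11, plus 2-day gap → day 13). It runs from day 13 to 13 + 1 = day 14.
Job 2 waits on job 1 (finishes day 11), so it starts at day 11 and finishes at 11 + 2 = day 13.
Job 4 has to wait for job 2 (finishes day 13, plus 2-day gap → day 15); job 3 (finishes day 14). The latest of these is day 15, so job 4 runs day 15 to 15 + 5 = day 20.
Job 5 has to wait for job 4 (finishes day 20, plus 1-day gap → day 21); job 1 (finishes day 11); job 3 (finishes day 14, plus 1-day gap → day 15). The latest of these is day 21, so job 5 runs day 21 to 21 + 3 = day 24.
Job 6 has to wait for job 5 (finishes day 24); job 2 (finishes day 13). The latest of these is day 24, so job 6 runs day 24 to 24 + 9 = day 33.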